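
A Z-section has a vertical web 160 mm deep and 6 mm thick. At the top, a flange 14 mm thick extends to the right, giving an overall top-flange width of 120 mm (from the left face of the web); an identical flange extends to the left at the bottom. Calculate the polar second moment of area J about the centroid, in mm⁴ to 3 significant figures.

Decompose the section into non-overlapping parts with the origin at the bottom-left of its bounding rectangle.
Web: 6 × 160, A = 960 mm², y = 80 mm, Ī = 2 048 000 mm⁴.
Top flange (beyond web): 114 × 14, A = 1 596 mm², y = 153 mm, Ī = 26 068 mm⁴.
Bottom flange (beyond web): 114 × 14, A = 1 596 mm², y = 7 mm, Ī = 26 068 mm⁴.
Centroid: ȳ = ΣA·y / ΣA = 80 mm.
Transfer each piece to the centroidal x-axis using Ī + A·d² with d = y − 80:
  web: d = 0 mm → contributes +2 048 000 mm⁴
  top flange (beyond web): d = 73 mm → contributes +8 531 152 mm⁴
  bottom flange (beyond web): d = -73 mm → contributes +8 531 152 mm⁴
Total I = 19 110 304 mm⁴.
For the y-axis: x̄ = 117 mm.
Repeating about the centroidal y-axis gives I_y = 14 951 016 mm⁴.
Polar second moment: J = I_x + I_y = 34 061 320 mm⁴.

J ≈ 3.41 × 10⁷ mm⁴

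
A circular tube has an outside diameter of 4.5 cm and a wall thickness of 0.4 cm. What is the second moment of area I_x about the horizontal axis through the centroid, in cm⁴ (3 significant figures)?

I_x ≈ 10.9 cm⁴

Treat the section as a set of non-overlapping primitives; coordinates are from the bounding-box lower-left.
Outer circle: ⌀4.5, A = 15.904 cm², y = 2.25 cm, Ī = 20.129 cm⁴.
Bore (subtracted): ⌀3.7, A = 10.752 cm², y = 2.25 cm, Ī = 9.1998 cm⁴.
By symmetry the centroid is at mid-height, ȳ = 2.25 cm.
All pieces are centred on the horizontal axis through the centroid, so I = ΣĪ (holes subtracted) = 10.929 cm⁴.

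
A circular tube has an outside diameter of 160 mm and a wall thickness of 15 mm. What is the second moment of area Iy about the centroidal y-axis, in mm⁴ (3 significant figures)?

Iy ≈ 1.82 × 10⁷ mm⁴

Decompose the section into non-overlapping parts with the origin at the bottom-left of its bounding rectangle.
Outer circle: ⌀160, A = 20 106 mm², x = 80 mm, Ī = 32 169 909 mm⁴.
Bore (subtracted): ⌀130, A = 13 273 mm², x = 80 mm, Ī = 14 019 848 mm⁴.
By symmetry the centroid is at mid-width, x̄ = 80 mm.
All pieces are centred on the centroidal y-axis, so I = ΣĪ (holes subtracted) = 18 150 061 mm⁴.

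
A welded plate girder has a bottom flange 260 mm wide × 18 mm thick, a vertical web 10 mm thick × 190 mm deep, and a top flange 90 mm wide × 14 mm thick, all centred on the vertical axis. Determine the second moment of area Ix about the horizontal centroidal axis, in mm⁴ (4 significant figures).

Ix ≈ 5.322 × 10⁷ mm⁴

Treat the section as a set of non-overlapping primitives; coordinates are from the bounding-box lower-left.
Bottom plate: 260 × 18, A = 4 680 mm², y = 9 mm, Ī = 126 360 mm⁴.
Web plate: 10 × 190, A = 1 900 mm², y = 113 mm, Ī = 5 715 833 mm⁴.
Top plate: 90 × 14, A = 1 260 mm², y = 215 mm, Ī = 20 580 mm⁴.
Centroid: ȳ = ΣA·y / ΣA = 67.3112 mm.
Transfer each piece to the horizontal centroidal axis using Ī + A·d² with d = y − 67.3112:
  bottom plate: d = -58.3112 mm → contributes +16 039 291 mm⁴
  web plate: d = 45.6888 mm → contributes +9 682 015 mm⁴
  top plate: d = 147.689 mm → contributes +27 503 668 mm⁴
Total I = 53 224 974 mm⁴.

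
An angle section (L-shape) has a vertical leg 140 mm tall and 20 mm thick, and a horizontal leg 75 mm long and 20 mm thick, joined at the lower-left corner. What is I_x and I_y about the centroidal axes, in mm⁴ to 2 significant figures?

I_x ≈ 7.5 × 10⁶ mm⁴, I_y ≈ 1.5 × 10⁶ mm⁴

Break the section into simple shapes (no overlaps), measuring from the bottom-left corner of the bounding box.
Vertical leg: 20 × 140, A = 2 800 mm², y = 70 mm, Ī = 4 573 333 mm⁴.
Horizontal leg (remainder): 55 × 20, A = 1 100 mm², y = 10 mm, Ī = 36 667 mm⁴.
Centroid: ȳ = ΣA·y / ΣA = 53.08 mm.
Transfer each piece to the centroidal x-axis using Ī + A·d² with d = y − 53.08:
  vertical leg: d = 16.92 mm → contributes +5 375 227 mm⁴
  horizontal leg (remainder): d = -43.08 mm → contributes +2 077 850 mm⁴
Total I = 7 453 077 mm⁴.
For the y-axis: x̄ = 20.58 mm.
Repeating about the centroidal y-axis gives I_y = 1 481 202 mm⁴.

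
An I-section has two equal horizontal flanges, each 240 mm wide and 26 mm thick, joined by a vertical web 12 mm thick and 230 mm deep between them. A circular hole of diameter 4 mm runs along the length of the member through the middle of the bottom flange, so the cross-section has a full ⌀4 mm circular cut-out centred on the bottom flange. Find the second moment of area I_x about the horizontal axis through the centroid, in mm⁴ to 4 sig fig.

I_x ≈ 2.171 × 10⁸ mm⁴

Break the section into simple shapes (no overlaps), measuring from the bottom-left corner of the bounding box.
Bottom flange: 240 × 26, A = 6 240 mm², y = 13 mm, Ī = 351 520 mm⁴.
Web: 12 × 230, A = 2 760 mm², y = 141 mm, Ī = 12 167 000 mm⁴.
Top flange: 240 × 26, A = 6 240 mm², y = 269 mm, Ī = 351 520 mm⁴.
Hole (subtracted): ⌀4, A = 12.5664 mm², y = 13 mm, Ī = 12.5664 mm⁴.
Centroid: ȳ = ΣA·y / ΣA = 141.106 mm.
Transfer each piece to the horizontal axis through the centroid using Ī + A·d² with d = y − 141.106:
  bottom flange: d = -128.106 mm → contributes +102 756 489 mm⁴
  web: d = -0.105631 mm → contributes +12 167 031 mm⁴
  top flange: d = 127.894 mm → contributes +102 419 010 mm⁴
  hole: d = -128.106 mm → contributes −206 240 mm⁴
Total I = 217 136 290 mm⁴.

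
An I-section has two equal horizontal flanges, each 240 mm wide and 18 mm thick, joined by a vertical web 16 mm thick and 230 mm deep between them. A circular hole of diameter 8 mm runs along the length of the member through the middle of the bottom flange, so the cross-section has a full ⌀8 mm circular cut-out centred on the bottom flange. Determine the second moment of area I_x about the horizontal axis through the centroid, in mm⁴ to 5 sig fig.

Treat the section as a set of non-overlapping primitives; coordinates are from the bounding-box lower-left.
Bottom flange: 240 × 18, A = 4 320 mm², y = 9 mm, Ī = 116 640 mm⁴.
Web: 16 × 230, A = 3 680 mm², y = 133 mm, Ī = 16 222 667 mm⁴.
Top flange: 240 × 18, A = 4 320 mm², y = 257 mm, Ī = 116 640 mm⁴.
Hole (subtracted): ⌀8, A = 50.26548 mm², y = 9 mm, Ī = 201.0619 mm⁴.
Centroid: ȳ = ΣA·y / ΣA = 133.508 mm.
Transfer each piece to the horizontal axis through the centroid using Ī + A·d² with d = y − 133.508:
  bottom flange: d = -124.508 mm → contributes +67 086 316 mm⁴
  web: d = -0.5079914 mm → contributes +16 223 616 mm⁴
  top flange: d = 123.492 mm → contributes +65 997 833 mm⁴
  hole: d = -124.508 mm → contributes −779428.6 mm⁴
Total I = 148 528 337 mm⁴.

I_x ≈ 1.4853 × 10⁸ mm⁴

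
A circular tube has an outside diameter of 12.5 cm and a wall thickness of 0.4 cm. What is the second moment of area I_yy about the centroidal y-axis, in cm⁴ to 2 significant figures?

I_yy ≈ 280 cm⁴

Split into non-overlapping primitives; take the origin at the lower-left of the bounding box.
Outer circle: ⌀12.5, A = 122.7 cm², x = 6.25 cm, Ī = 1 198 cm⁴.
Bore (subtracted): ⌀11.7, A = 107.5 cm², x = 6.25 cm, Ī = 919.8 cm⁴.
By symmetry the centroid is at mid-width, x̄ = 6.25 cm.
All pieces are centred on the centroidal y-axis, so I = ΣĪ (holes subtracted) = 278.6 cm⁴.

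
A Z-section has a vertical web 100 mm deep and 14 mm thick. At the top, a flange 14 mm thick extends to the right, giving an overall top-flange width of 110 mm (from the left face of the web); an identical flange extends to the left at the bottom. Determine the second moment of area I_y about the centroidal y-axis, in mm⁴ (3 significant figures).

I_y ≈ 1.02 × 10⁷ mm⁴

Split into non-overlapping primitives; take the origin at the lower-left of the bounding box.
Web: 14 × 100, A = 1 400 mm², x = 103 mm, Ī = 22 867 mm⁴.
Top flange (beyond web): 96 × 14, A = 1 344 mm², x = 158 mm, Ī = 1 032 192 mm⁴.
Bottom flange (beyond web): 96 × 14, A = 1 344 mm², x = 48 mm, Ī = 1 032 192 mm⁴.
Centroid: x̄ = ΣA·x / ΣA = 103 mm.
Transfer each piece to the centroidal y-axis using Ī + A·d² with d = x − 103:
  web: d = 0 mm → contributes +22 867 mm⁴
  top flange (beyond web): d = 55 mm → contributes +5 097 792 mm⁴
  bottom flange (beyond web): d = -55 mm → contributes +5 097 792 mm⁴
Total I = 10 218 451 mm⁴.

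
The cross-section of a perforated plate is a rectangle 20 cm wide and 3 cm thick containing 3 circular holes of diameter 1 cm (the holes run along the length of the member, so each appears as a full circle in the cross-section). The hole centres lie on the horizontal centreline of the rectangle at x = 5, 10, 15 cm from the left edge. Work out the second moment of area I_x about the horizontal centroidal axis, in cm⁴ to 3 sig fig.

I_x ≈ 44.9 cm⁴

Decompose the section into non-overlapping parts with the origin at the bottom-left of its bounding rectangle.
Plate: 20 × 3, A = 60 cm², y = 1.5 cm, Ī = 45 cm⁴.
Hole 1 (subtracted): ⌀1, A = 0.7854 cm², y = 1.5 cm, Ī = 0.049087 cm⁴.
Hole 2 (subtracted): ⌀1, A = 0.7854 cm², y = 1.5 cm, Ī = 0.049087 cm⁴.
Hole 3 (subtracted): ⌀1, A = 0.7854 cm², y = 1.5 cm, Ī = 0.049087 cm⁴.
By symmetry the centroid is at mid-height, ȳ = 1.5 cm.
All pieces are centred on the horizontal centroidal axis, so I = ΣĪ (holes subtracted) = 44.853 cm⁴.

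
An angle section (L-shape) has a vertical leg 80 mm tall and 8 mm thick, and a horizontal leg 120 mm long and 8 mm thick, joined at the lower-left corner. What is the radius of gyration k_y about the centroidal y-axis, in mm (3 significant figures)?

k_y ≈ 38.6 mm

Split into non-overlapping primitives; take the origin at the lower-left of the bounding box.
Vertical leg: 8 × 80, A = 640 mm², x = 4 mm, Ī = 3413.3 mm⁴.
Horizontal leg (remainder): 112 × 8, A = 896 mm², x = 64 mm, Ī = 936 619 mm⁴.
Centroid: x̄ = ΣA·x / ΣA = 39 mm.
Transfer each piece to the centroidal y-axis using Ī + A·d² with d = x − 39:
  vertical leg: d = -35 mm → contributes +787 413 mm⁴
  horizontal leg (remainder): d = 25 mm → contributes +1 496 619 mm⁴
Total I = 2 284 032 mm⁴.
Radius of gyration: k = √(I/A) = √(2 284 032 / 1 536) = 38.562 mm.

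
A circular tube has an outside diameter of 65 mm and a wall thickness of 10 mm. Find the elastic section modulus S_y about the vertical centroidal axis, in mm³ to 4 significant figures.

S_y ≈ 2.077 × 10⁴ mm³

Break the section into simple shapes (no overlaps), measuring from the bottom-left corner of the bounding box.
Outer circle: ⌀65, A = 3318.31 mm², x = 32.5 mm, Ī = 876 241 mm⁴.
Bore (subtracted): ⌀45, A = 1590.43 mm², x = 32.5 mm, Ī = 201 289 mm⁴.
By symmetry the centroid is at mid-width, x̄ = 32.5 mm.
All pieces are centred on the vertical centroidal axis, so I = ΣĪ (holes subtracted) = 674 952 mm⁴.
Extreme fibre distance c = 32.5 mm; S = I/c = 20767.7 mm³.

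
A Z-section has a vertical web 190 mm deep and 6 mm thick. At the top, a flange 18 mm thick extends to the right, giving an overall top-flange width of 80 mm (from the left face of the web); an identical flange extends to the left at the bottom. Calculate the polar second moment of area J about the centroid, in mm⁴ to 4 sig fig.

Treat the section as a set of non-overlapping primitives; coordinates are from the bounding-box lower-left.
Web: 6 × 190, A = 1 140 mm², y = 95 mm, Ī = 3 429 500 mm⁴.
Top flange (beyond web): 74 × 18, A = 1 332 mm², y = 181 mm, Ī = 35 964 mm⁴.
Bottom flange (beyond web): 74 × 18, A = 1 332 mm², y = 9 mm, Ī = 35 964 mm⁴.
Centroid: ȳ = ΣA·y / ΣA = 95 mm.
Transfer each piece to the centroidal x-axis using Ī + A·d² with d = y − 95:
  web: d = 0 mm → contributes +3 429 500 mm⁴
  top flange (beyond web): d = 86 mm → contributes +9 887 436 mm⁴
  bottom flange (beyond web): d = -86 mm → contributes +9 887 436 mm⁴
Total I = 23 204 372 mm⁴.
For the y-axis: x̄ = 77 mm.
Repeating about the centroidal y-axis gives I_y = 5 481 492 mm⁴.
Polar second moment: J = I_x + I_y = 28 685 864 mm⁴.

J ≈ 2.869 × 10⁷ mm⁴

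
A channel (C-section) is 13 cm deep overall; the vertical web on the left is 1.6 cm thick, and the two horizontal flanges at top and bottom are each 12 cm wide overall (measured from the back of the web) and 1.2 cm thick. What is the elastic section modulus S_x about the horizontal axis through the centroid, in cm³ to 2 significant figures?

Break the section into simple shapes (no overlaps), measuring from the bottom-left corner of the bounding box.
Web: 1.6 × 13, A = 20.8 cm², y = 6.5 cm, Ī = 292.9 cm⁴.
Top flange (beyond web): 10.4 × 1.2, A = 12.48 cm², y = 12.4 cm, Ī = 1.498 cm⁴.
Bottom flange (beyond web): 10.4 × 1.2, A = 12.48 cm², y = 0.6 cm, Ī = 1.498 cm⁴.
By symmetry the centroid is at mid-height, ȳ = 6.5 cm.
Transfer each piece to the horizontal axis through the centroid using Ī + A·d² with d = y − 6.5:
  web: d = 0 cm → contributes +292.9 cm⁴
  top flange (beyond web): d = 5.9 cm → contributes +435.9 cm⁴
  bottom flange (beyond web): d = -5.9 cm → contributes +435.9 cm⁴
Total I = 1 165 cm⁴.
Extreme fibre distance c = 6.5 cm; S = I/c = 179.2 cm³.

S_x ≈ 180 cm³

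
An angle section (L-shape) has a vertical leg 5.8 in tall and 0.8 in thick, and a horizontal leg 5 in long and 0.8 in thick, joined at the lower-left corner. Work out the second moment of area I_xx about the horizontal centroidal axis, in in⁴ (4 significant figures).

I_xx ≈ 25.37 in⁴

Split into non-overlapping primitives; take the origin at the lower-left of the bounding box.
Vertical leg: 0.8 × 5.8, A = 4.64 in², y = 2.9 in, Ī = 13.0075 in⁴.
Horizontal leg (remainder): 4.2 × 0.8, A = 3.36 in², y = 0.4 in, Ī = 0.1792 in⁴.
Centroid: ȳ = ΣA·y / ΣA = 1.85 in.
Transfer each piece to the horizontal centroidal axis using Ī + A·d² with d = y − 1.85:
  vertical leg: d = 1.05 in → contributes +18.1231 in⁴
  horizontal leg (remainder): d = -1.45 in → contributes +7.2436 in⁴
Total I = 25.3667 in⁴.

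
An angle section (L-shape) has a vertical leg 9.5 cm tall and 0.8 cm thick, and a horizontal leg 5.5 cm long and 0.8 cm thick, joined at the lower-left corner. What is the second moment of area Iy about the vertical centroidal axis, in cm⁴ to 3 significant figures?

Break the section into simple shapes (no overlaps), measuring from the bottom-left corner of the bounding box.
Vertical leg: 0.8 × 9.5, A = 7.6 cm², x = 0.4 cm, Ī = 0.40533 cm⁴.
Horizontal leg (remainder): 4.7 × 0.8, A = 3.76 cm², x = 3.15 cm, Ī = 6.9215 cm⁴.
Centroid: x̄ = ΣA·x / ΣA = 1.3102 cm.
Transfer each piece to the vertical centroidal axis using Ī + A·d² with d = x − 1.3102:
  vertical leg: d = -0.91021 cm → contributes +6.7018 cm⁴
  horizontal leg (remainder): d = 1.8398 cm → contributes +19.648 cm⁴
Total I = 26.35 cm⁴.

Iy ≈ 26.4 cm⁴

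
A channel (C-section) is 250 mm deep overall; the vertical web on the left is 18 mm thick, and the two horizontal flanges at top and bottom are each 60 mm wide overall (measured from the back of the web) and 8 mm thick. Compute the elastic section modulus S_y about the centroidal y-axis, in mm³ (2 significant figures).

S_y ≈ 1.6 × 10⁴ mm³

Break the section into simple shapes (no overlaps), measuring from the bottom-left corner of the bounding box.
Web: 18 × 250, A = 4 500 mm², x = 9 mm, Ī = 121 500 mm⁴.
Top flange (beyond web): 42 × 8, A = 336 mm², x = 39 mm, Ī = 49 392 mm⁴.
Bottom flange (beyond web): 42 × 8, A = 336 mm², x = 39 mm, Ī = 49 392 mm⁴.
Centroid: x̄ = ΣA·x / ΣA = 12.9 mm.
Transfer each piece to the centroidal y-axis using Ī + A·d² with d = x − 12.9:
  web: d = -3.898 mm → contributes +189 872 mm⁴
  top flange (beyond web): d = 26.1 mm → contributes +278 315 mm⁴
  bottom flange (beyond web): d = 26.1 mm → contributes +278 315 mm⁴
Total I = 746 502 mm⁴.
Extreme fibre distance c = 47.1 mm; S = I/c = 15 849 mm³.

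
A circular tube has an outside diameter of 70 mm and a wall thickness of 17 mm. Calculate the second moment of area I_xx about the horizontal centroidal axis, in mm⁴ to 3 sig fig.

Split into non-overlapping primitives; take the origin at the lower-left of the bounding box.
Outer circle: ⌀70, A = 3848.5 mm², y = 35 mm, Ī = 1 178 588 mm⁴.
Bore (subtracted): ⌀36, A = 1017.9 mm², y = 35 mm, Ī = 82 448 mm⁴.
By symmetry the centroid is at mid-height, ȳ = 35 mm.
All pieces are centred on the horizontal centroidal axis, so I = ΣĪ (holes subtracted) = 1 096 140 mm⁴.

I_xx ≈ 1.10 × 10⁶ mm⁴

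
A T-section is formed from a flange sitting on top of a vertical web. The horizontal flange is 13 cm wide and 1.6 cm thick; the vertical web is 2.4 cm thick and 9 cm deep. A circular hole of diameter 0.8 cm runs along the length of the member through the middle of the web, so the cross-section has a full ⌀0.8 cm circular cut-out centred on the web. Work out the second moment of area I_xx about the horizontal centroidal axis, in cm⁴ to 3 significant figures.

Treat the section as a set of non-overlapping primitives; coordinates are from the bounding-box lower-left.
Flange: 13 × 1.6, A = 20.8 cm², y = 9.8 cm, Ī = 4.4373 cm⁴.
Web: 2.4 × 9, A = 21.6 cm², y = 4.5 cm, Ī = 145.8 cm⁴.
Hole (subtracted): ⌀0.8, A = 0.50265 cm², y = 4.5 cm, Ī = 0.020106 cm⁴.
Centroid: ȳ = ΣA·y / ΣA = 7.1312 cm.
Transfer each piece to the horizontal centroidal axis using Ī + A·d² with d = y − 7.1312:
  flange: d = 2.6688 cm → contributes +152.59 cm⁴
  web: d = -2.6312 cm → contributes +295.34 cm⁴
  hole: d = -2.6312 cm → contributes −3.5001 cm⁴
Total I = 444.43 cm⁴.

I_xx ≈ 444 cm⁴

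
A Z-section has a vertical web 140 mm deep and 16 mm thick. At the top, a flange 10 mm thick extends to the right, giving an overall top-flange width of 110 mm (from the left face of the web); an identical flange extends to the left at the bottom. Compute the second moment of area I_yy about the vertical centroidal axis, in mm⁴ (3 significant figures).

Treat the section as a set of non-overlapping primitives; coordinates are from the bounding-box lower-left.
Web: 16 × 140, A = 2 240 mm², x = 102 mm, Ī = 47 787 mm⁴.
Top flange (beyond web): 94 × 10, A = 940 mm², x = 157 mm, Ī = 692 153 mm⁴.
Bottom flange (beyond web): 94 × 10, A = 940 mm², x = 47 mm, Ī = 692 153 mm⁴.
Centroid: x̄ = ΣA·x / ΣA = 102 mm.
Transfer each piece to the vertical centroidal axis using Ī + A·d² with d = x − 102:
  web: d = 0 mm → contributes +47 787 mm⁴
  top flange (beyond web): d = 55 mm → contributes +3 535 653 mm⁴
  bottom flange (beyond web): d = -55 mm → contributes +3 535 653 mm⁴
Total I = 7 119 093 mm⁴.

I_yy ≈ 7.12 × 10⁶ mm⁴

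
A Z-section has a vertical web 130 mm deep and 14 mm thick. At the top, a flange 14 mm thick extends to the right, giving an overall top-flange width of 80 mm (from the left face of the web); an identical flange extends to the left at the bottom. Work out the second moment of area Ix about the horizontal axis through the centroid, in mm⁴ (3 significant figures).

Ix ≈ 8.81 × 10⁶ mm⁴

Break the section into simple shapes (no overlaps), measuring from the bottom-left corner of the bounding box.
Web: 14 × 130, A = 1 820 mm², y = 65 mm, Ī = 2 563 167 mm⁴.
Top flange (beyond web): 66 × 14, A = 924 mm², y = 123 mm, Ī = 15 092 mm⁴.
Bottom flange (beyond web): 66 × 14, A = 924 mm², y = 7 mm, Ī = 15 092 mm⁴.
Centroid: ȳ = ΣA·y / ΣA = 65 mm.
Transfer each piece to the horizontal axis through the centroid using Ī + A·d² with d = y − 65:
  web: d = 0 mm → contributes +2 563 167 mm⁴
  top flange (beyond web): d = 58 mm → contributes +3 123 428 mm⁴
  bottom flange (beyond web): d = -58 mm → contributes +3 123 428 mm⁴
Total I = 8 810 023 mm⁴.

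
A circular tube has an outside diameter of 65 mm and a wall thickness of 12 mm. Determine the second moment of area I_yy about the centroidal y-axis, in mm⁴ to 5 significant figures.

Decompose the section into non-overlapping parts with the origin at the bottom-left of its bounding rectangle.
Outer circle: ⌀65, A = 3318.307 mm², x = 32.5 mm, Ī = 876240.5 mm⁴.
Bore (subtracted): ⌀41, A = 1320.254 mm², x = 32.5 mm, Ī = 138709.2 mm⁴.
By symmetry the centroid is at mid-width, x̄ = 32.5 mm.
All pieces are centred on the centroidal y-axis, so I = ΣĪ (holes subtracted) = 737531.3 mm⁴.

I_yy ≈ 7.3753 × 10⁵ mm⁴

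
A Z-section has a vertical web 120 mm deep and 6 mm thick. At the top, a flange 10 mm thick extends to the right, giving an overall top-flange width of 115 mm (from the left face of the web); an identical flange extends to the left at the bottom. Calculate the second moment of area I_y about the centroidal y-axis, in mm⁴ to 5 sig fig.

Treat the section as a set of non-overlapping primitives; coordinates are from the bounding-box lower-left.
Web: 6 × 120, A = 720 mm², x = 112 mm, Ī = 2 160 mm⁴.
Top flange (beyond web): 109 × 10, A = 1 090 mm², x = 169.5 mm, Ī = 1 079 191 mm⁴.
Bottom flange (beyond web): 109 × 10, A = 1 090 mm², x = 54.5 mm, Ī = 1 079 191 mm⁴.
Centroid: x̄ = ΣA·x / ΣA = 112 mm.
Transfer each piece to the centroidal y-axis using Ī + A·d² with d = x − 112:
  web: d = 0 mm → contributes +2 160 mm⁴
  top flange (beyond web): d = 57.5 mm → contributes +4 683 003 mm⁴
  bottom flange (beyond web): d = -57.5 mm → contributes +4 683 003 mm⁴
Total I = 9 368 167 mm⁴.

I_y ≈ 9.3682 × 10⁶ mm⁴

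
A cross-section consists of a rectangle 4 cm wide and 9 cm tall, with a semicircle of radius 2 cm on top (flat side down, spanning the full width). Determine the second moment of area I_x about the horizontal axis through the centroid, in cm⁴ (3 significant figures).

I_x ≈ 398 cm⁴

Treat the section as a set of non-overlapping primitives; coordinates are from the bounding-box lower-left.
Rectangular body: 4 × 9, A = 36 cm², y = 4.5 cm, Ī = 243 cm⁴.
Semicircular cap: semicircle r = 2, A = 6.2832 cm², y = 9.8488 cm, Ī = 1.7561 cm⁴.
Centroid: ȳ = ΣA·y / ΣA = 5.2948 cm.
Transfer each piece to the horizontal axis through the centroid using Ī + A·d² with d = y − 5.2948:
  rectangular body: d = -0.79482 cm → contributes +265.74 cm⁴
  semicircular cap: d = 4.554 cm → contributes +132.06 cm⁴
Total I = 397.81 cm⁴.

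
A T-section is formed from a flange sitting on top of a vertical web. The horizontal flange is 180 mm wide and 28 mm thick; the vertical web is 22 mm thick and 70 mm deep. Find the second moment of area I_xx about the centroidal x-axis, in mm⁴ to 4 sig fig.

Treat the section as a set of non-overlapping primitives; coordinates are from the bounding-box lower-left.
Flange: 180 × 28, A = 5 040 mm², y = 84 mm, Ī = 329 280 mm⁴.
Web: 22 × 70, A = 1 540 mm², y = 35 mm, Ī = 628 833 mm⁴.
Centroid: ȳ = ΣA·y / ΣA = 72.5319 mm.
Transfer each piece to the centroidal x-axis using Ī + A·d² with d = y − 72.5319:
  flange: d = 11.4681 mm → contributes +992 126 mm⁴
  web: d = -37.5319 mm → contributes +2 798 146 mm⁴
Total I = 3 790 272 mm⁴.

I_xx ≈ 3.790 × 10⁶ mm⁴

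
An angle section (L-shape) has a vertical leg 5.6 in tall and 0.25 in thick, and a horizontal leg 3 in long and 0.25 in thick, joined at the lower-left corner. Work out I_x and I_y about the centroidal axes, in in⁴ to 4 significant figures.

I_x ≈ 6.962 in⁴, I_y ≈ 1.478 in⁴

Decompose the section into non-overlapping parts with the origin at the bottom-left of its bounding rectangle.
Vertical leg: 0.25 × 5.6, A = 1.4 in², y = 2.8 in, Ī = 3.65867 in⁴.
Horizontal leg (remainder): 2.75 × 0.25, A = 0.6875 in², y = 0.125 in, Ī = 0.00358073 in⁴.
Centroid: ȳ = ΣA·y / ΣA = 1.91901 in.
Transfer each piece to the centroidal x-axis using Ī + A·d² with d = y − 1.91901:
  vertical leg: d = 0.880988 in → contributes +4.74526 in⁴
  horizontal leg (remainder): d = -1.79401 in → contributes +2.21629 in⁴
Total I = 6.96155 in⁴.
For the y-axis: x̄ = 0.619012 in.
Repeating about the centroidal y-axis gives I_y = 1.47799 in⁴.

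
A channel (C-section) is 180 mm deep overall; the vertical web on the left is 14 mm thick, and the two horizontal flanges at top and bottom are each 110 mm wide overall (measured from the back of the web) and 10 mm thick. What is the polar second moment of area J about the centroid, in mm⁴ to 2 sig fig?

Split into non-overlapping primitives; take the origin at the lower-left of the bounding box.
Web: 14 × 180, A = 2 520 mm², y = 90 mm, Ī = 6 804 000 mm⁴.
Top flange (beyond web): 96 × 10, A = 960 mm², y = 175 mm, Ī = 8 000 mm⁴.
Bottom flange (beyond web): 96 × 10, A = 960 mm², y = 5 mm, Ī = 8 000 mm⁴.
By symmetry the centroid is at mid-height, ȳ = 90 mm.
Transfer each piece to the centroidal x-axis using Ī + A·d² with d = y − 90:
  web: d = 0 mm → contributes +6 804 000 mm⁴
  top flange (beyond web): d = 85 mm → contributes +6 944 000 mm⁴
  bottom flange (beyond web): d = -85 mm → contributes +6 944 000 mm⁴
Total I = 20 692 000 mm⁴.
For the y-axis: x̄ = 30.78 mm.
Repeating about the centroidal y-axis gives I_y = 4 812 152 mm⁴.
Polar second moment: J = I_x + I_y = 25 504 152 mm⁴.

J ≈ 2.6 × 10⁷ mm⁴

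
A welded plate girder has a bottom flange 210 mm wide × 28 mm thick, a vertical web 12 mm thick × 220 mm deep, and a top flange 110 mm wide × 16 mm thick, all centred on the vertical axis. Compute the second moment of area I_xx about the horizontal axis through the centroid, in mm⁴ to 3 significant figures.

I_xx ≈ 9.95 × 10⁷ mm⁴

Decompose the section into non-overlapping parts with the origin at the bottom-left of its bounding rectangle.
Bottom plate: 210 × 28, A = 5 880 mm², y = 14 mm, Ī = 384 160 mm⁴.
Web plate: 12 × 220, A = 2 640 mm², y = 138 mm, Ī = 10 648 000 mm⁴.
Top plate: 110 × 16, A = 1 760 mm², y = 256 mm, Ī = 37 547 mm⁴.
Centroid: ȳ = ΣA·y / ΣA = 87.276 mm.
Transfer each piece to the horizontal axis through the centroid using Ī + A·d² with d = y − 87.276:
  bottom plate: d = -73.276 mm → contributes +31 956 296 mm⁴
  web plate: d = 50.724 mm → contributes +17 440 449 mm⁴
  top plate: d = 168.72 mm → contributes +50 140 697 mm⁴
Total I = 99 537 442 mm⁴.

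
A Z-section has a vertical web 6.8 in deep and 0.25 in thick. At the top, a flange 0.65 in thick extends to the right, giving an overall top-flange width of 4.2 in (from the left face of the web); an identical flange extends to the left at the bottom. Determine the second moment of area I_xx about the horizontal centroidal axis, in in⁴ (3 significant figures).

Decompose the section into non-overlapping parts with the origin at the bottom-left of its bounding rectangle.
Web: 0.25 × 6.8, A = 1.7 in², y = 3.4 in, Ī = 6.5507 in⁴.
Top flange (beyond web): 3.95 × 0.65, A = 2.5675 in², y = 6.475 in, Ī = 0.090397 in⁴.
Bottom flange (beyond web): 3.95 × 0.65, A = 2.5675 in², y = 0.325 in, Ī = 0.090397 in⁴.
Centroid: ȳ = ΣA·y / ΣA = 3.4 in.
Transfer each piece to the horizontal centroidal axis using Ī + A·d² with d = y − 3.4:
  web: d = 0 in → contributes +6.5507 in⁴
  top flange (beyond web): d = 3.075 in → contributes +24.368 in⁴
  bottom flange (beyond web): d = -3.075 in → contributes +24.368 in⁴
Total I = 55.286 in⁴.

I_xx ≈ 55.3 in⁴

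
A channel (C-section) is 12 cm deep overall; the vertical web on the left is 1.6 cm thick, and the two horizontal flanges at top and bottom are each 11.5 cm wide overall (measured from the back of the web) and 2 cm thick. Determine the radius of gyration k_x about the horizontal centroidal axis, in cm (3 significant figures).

Break the section into simple shapes (no overlaps), measuring from the bottom-left corner of the bounding box.
Web: 1.6 × 12, A = 19.2 cm², y = 6 cm, Ī = 230.4 cm⁴.
Top flange (beyond web): 9.9 × 2, A = 19.8 cm², y = 11 cm, Ī = 6.6 cm⁴.
Bottom flange (beyond web): 9.9 × 2, A = 19.8 cm², y = 1 cm, Ī = 6.6 cm⁴.
By symmetry the centroid is at mid-height, ȳ = 6 cm.
Transfer each piece to the horizontal centroidal axis using Ī + A·d² with d = y − 6:
  web: d = 0 cm → contributes +230.4 cm⁴
  top flange (beyond web): d = 5 cm → contributes +501.6 cm⁴
  bottom flange (beyond web): d = -5 cm → contributes +501.6 cm⁴
Total I = 1233.6 cm⁴.
Radius of gyration: k = √(I/A) = √(1233.6 / 58.8) = 4.5803 cm.

k_x ≈ 4.58 cm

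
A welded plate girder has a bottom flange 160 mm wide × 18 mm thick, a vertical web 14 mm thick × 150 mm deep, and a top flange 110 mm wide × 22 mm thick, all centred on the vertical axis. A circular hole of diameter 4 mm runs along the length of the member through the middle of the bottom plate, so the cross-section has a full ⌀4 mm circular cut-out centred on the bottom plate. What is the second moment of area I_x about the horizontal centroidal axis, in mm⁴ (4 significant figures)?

Treat the section as a set of non-overlapping primitives; coordinates are from the bounding-box lower-left.
Bottom plate: 160 × 18, A = 2 880 mm², y = 9 mm, Ī = 77 760 mm⁴.
Web plate: 14 × 150, A = 2 100 mm², y = 93 mm, Ī = 3 937 500 mm⁴.
Top plate: 110 × 22, A = 2 420 mm², y = 179 mm, Ī = 97606.7 mm⁴.
Hole (subtracted): ⌀4, A = 12.5664 mm², y = 9 mm, Ī = 12.5664 mm⁴.
Centroid: ȳ = ΣA·y / ΣA = 88.5676 mm.
Transfer each piece to the horizontal centroidal axis using Ī + A·d² with d = y − 88.5676:
  bottom plate: d = -79.5676 mm → contributes +18 311 026 mm⁴
  web plate: d = 4.43245 mm → contributes +3 978 758 mm⁴
  top plate: d = 90.4324 mm → contributes +19 888 434 mm⁴
  hole: d = -79.5676 mm → contributes −79570.2 mm⁴
Total I = 42 098 648 mm⁴.

I_x ≈ 4.210 × 10⁷ mm⁴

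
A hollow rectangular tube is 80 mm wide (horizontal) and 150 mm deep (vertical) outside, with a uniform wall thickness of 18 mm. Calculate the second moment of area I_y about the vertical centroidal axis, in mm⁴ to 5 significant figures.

Treat the section as a set of non-overlapping primitives; coordinates are from the bounding-box lower-left.
Outer rectangle: 80 × 150, A = 12 000 mm², x = 40 mm, Ī = 6 400 000 mm⁴.
Inner void (subtracted): 44 × 114, A = 5 016 mm², x = 40 mm, Ī = 809 248 mm⁴.
By symmetry the centroid is at mid-width, x̄ = 40 mm.
All pieces are centred on the vertical centroidal axis, so I = ΣĪ (holes subtracted) = 5 590 752 mm⁴.

I_y ≈ 5.5908 × 10⁶ mm⁴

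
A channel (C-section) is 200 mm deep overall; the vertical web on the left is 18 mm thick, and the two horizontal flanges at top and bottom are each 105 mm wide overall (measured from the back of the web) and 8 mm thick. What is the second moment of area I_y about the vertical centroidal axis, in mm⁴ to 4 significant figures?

Decompose the section into non-overlapping parts with the origin at the bottom-left of its bounding rectangle.
Web: 18 × 200, A = 3 600 mm², x = 9 mm, Ī = 97 200 mm⁴.
Top flange (beyond web): 87 × 8, A = 696 mm², x = 61.5 mm, Ī = 439 002 mm⁴.
Bottom flange (beyond web): 87 × 8, A = 696 mm², x = 61.5 mm, Ī = 439 002 mm⁴.
Centroid: x̄ = ΣA·x / ΣA = 23.6394 mm.
Transfer each piece to the vertical centroidal axis using Ī + A·d² with d = x − 23.6394:
  web: d = -14.6394 mm → contributes +868 726 mm⁴
  top flange (beyond web): d = 37.8606 mm → contributes +1 436 665 mm⁴
  bottom flange (beyond web): d = 37.8606 mm → contributes +1 436 665 mm⁴
Total I = 3 742 055 mm⁴.

I_y ≈ 3.742 × 10⁶ mm⁴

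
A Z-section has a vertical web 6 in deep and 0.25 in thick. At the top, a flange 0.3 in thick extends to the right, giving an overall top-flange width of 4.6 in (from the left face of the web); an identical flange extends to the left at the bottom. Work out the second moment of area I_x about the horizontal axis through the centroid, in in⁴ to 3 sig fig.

I_x ≈ 25.7 in⁴

Break the section into simple shapes (no overlaps), measuring from the bottom-left corner of the bounding box.
Web: 0.25 × 6, A = 1.5 in², y = 3 in, Ī = 4.5 in⁴.
Top flange (beyond web): 4.35 × 0.3, A = 1.305 in², y = 5.85 in, Ī = 0.0097875 in⁴.
Bottom flange (beyond web): 4.35 × 0.3, A = 1.305 in², y = 0.15 in, Ī = 0.0097875 in⁴.
Centroid: ȳ = ΣA·y / ΣA = 3 in.
Transfer each piece to the horizontal axis through the centroid using Ī + A·d² with d = y − 3:
  web: d = 0 in → contributes +4.5 in⁴
  top flange (beyond web): d = 2.85 in → contributes +10.61 in⁴
  bottom flange (beyond web): d = -2.85 in → contributes +10.61 in⁴
Total I = 25.719 in⁴.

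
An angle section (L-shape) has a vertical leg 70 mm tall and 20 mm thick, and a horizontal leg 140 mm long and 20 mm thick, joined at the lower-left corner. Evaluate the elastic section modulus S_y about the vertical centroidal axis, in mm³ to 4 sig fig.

Split into non-overlapping primitives; take the origin at the lower-left of the bounding box.
Vertical leg: 20 × 70, A = 1 400 mm², x = 10 mm, Ī = 46666.7 mm⁴.
Horizontal leg (remainder): 120 × 20, A = 2 400 mm², x = 80 mm, Ī = 2 880 000 mm⁴.
Centroid: x̄ = ΣA·x / ΣA = 54.2105 mm.
Transfer each piece to the vertical centroidal axis using Ī + A·d² with d = x − 54.2105:
  vertical leg: d = -44.2105 mm → contributes +2 783 066 mm⁴
  horizontal leg (remainder): d = 25.7895 mm → contributes +4 476 233 mm⁴
Total I = 7 259 298 mm⁴.
Extreme fibre distance c = 85.7895 mm; S = I/c = 84617.6 mm³.

S_y ≈ 8.462 × 10⁴ mm³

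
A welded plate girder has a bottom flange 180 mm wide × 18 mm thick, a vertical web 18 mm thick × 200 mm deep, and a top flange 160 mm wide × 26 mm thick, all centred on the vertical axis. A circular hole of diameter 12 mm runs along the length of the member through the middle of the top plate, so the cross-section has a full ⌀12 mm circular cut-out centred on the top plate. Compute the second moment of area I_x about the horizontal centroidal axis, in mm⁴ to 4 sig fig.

Break the section into simple shapes (no overlaps), measuring from the bottom-left corner of the bounding box.
Bottom plate: 180 × 18, A = 3 240 mm², y = 9 mm, Ī = 87 480 mm⁴.
Web plate: 18 × 200, A = 3 600 mm², y = 118 mm, Ī = 12 000 000 mm⁴.
Top plate: 160 × 26, A = 4 160 mm², y = 231 mm, Ī = 234 347 mm⁴.
Hole (subtracted): ⌀12, A = 113.097 mm², y = 231 mm, Ī = 1017.88 mm⁴.
Centroid: ȳ = ΣA·y / ΣA = 127.566 mm.
Transfer each piece to the horizontal centroidal axis using Ī + A·d² with d = y − 127.566:
  bottom plate: d = -118.566 mm → contributes +45 634 774 mm⁴
  web plate: d = -9.56562 mm → contributes +12 329 404 mm⁴
  top plate: d = 103.434 mm → contributes +44 740 816 mm⁴
  hole: d = 103.434 mm → contributes −1 211 009 mm⁴
Total I = 101 493 985 mm⁴.

I_x ≈ 1.015 × 10⁸ mm⁴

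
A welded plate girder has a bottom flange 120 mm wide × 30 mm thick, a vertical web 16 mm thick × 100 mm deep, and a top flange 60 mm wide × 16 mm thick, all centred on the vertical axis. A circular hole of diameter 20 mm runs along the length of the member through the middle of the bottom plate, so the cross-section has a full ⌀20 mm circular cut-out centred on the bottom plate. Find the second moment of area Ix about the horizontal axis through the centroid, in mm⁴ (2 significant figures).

Ix ≈ 1.4 × 10⁷ mm⁴

Treat the section as a set of non-overlapping primitives; coordinates are from the bounding-box lower-left.
Bottom plate: 120 × 30, A = 3 600 mm², y = 15 mm, Ī = 270 000 mm⁴.
Web plate: 16 × 100, A = 1 600 mm², y = 80 mm, Ī = 1 333 333 mm⁴.
Top plate: 60 × 16, A = 960 mm², y = 138 mm, Ī = 20 480 mm⁴.
Hole (subtracted): ⌀20, A = 314.2 mm², y = 15 mm, Ī = 7 854 mm⁴.
Centroid: ȳ = ΣA·y / ΣA = 52.99 mm.
Transfer each piece to the horizontal axis through the centroid using Ī + A·d² with d = y − 52.99:
  bottom plate: d = -37.99 mm → contributes +5 465 501 mm⁴
  web plate: d = 27.01 mm → contributes +2 500 649 mm⁴
  top plate: d = 85.01 mm → contributes +6 958 210 mm⁴
  hole: d = -37.99 mm → contributes −461 247 mm⁴
Total I = 14 463 113 mm⁴.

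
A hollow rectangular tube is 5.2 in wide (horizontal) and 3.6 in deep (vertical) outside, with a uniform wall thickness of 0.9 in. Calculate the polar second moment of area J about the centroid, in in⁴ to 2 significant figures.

Treat the section as a set of non-overlapping primitives; coordinates are from the bounding-box lower-left.
Outer rectangle: 5.2 × 3.6, A = 18.72 in², y = 1.8 in, Ī = 20.22 in⁴.
Inner void (subtracted): 3.4 × 1.8, A = 6.12 in², y = 1.8 in, Ī = 1.652 in⁴.
By symmetry the centroid is at mid-height, ȳ = 1.8 in.
All pieces are centred on the centroidal x-axis, so I = ΣĪ (holes subtracted) = 18.57 in⁴.
Repeating about the centroidal y-axis gives I_y = 36.29 in⁴.
Polar second moment: J = I_x + I_y = 54.85 in⁴.

J ≈ 55 in⁴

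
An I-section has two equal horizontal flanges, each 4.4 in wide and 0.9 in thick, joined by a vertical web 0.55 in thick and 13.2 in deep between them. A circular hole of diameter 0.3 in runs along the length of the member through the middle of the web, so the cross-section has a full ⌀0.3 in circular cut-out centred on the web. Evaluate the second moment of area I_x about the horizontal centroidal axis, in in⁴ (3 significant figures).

I_x ≈ 500 in⁴

Break the section into simple shapes (no overlaps), measuring from the bottom-left corner of the bounding box.
Bottom flange: 4.4 × 0.9, A = 3.96 in², y = 0.45 in, Ī = 0.2673 in⁴.
Web: 0.55 × 13.2, A = 7.26 in², y = 7.5 in, Ī = 105.42 in⁴.
Top flange: 4.4 × 0.9, A = 3.96 in², y = 14.55 in, Ī = 0.2673 in⁴.
Hole (subtracted): ⌀0.3, A = 0.070686 in², y = 7.5 in, Ī = 0.00039761 in⁴.
By symmetry the centroid is at mid-height, ȳ = 7.5 in.
Transfer each piece to the horizontal centroidal axis using Ī + A·d² with d = y − 7.5:
  bottom flange: d = -7.05 in → contributes +197.09 in⁴
  web: d = 0 in → contributes +105.42 in⁴
  top flange: d = 7.05 in → contributes +197.09 in⁴
  hole: d = 0 in → contributes −0.00039761 in⁴
Total I = 499.59 in⁴.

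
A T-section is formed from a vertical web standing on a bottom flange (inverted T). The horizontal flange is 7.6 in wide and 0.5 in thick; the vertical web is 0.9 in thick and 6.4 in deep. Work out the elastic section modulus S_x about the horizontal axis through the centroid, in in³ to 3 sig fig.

Decompose the section into non-overlapping parts with the origin at the bottom-left of its bounding rectangle.
Flange: 7.6 × 0.5, A = 3.8 in², y = 0.25 in, Ī = 0.079167 in⁴.
Web: 0.9 × 6.4, A = 5.76 in², y = 3.7 in, Ī = 19.661 in⁴.
Centroid: ȳ = ΣA·y / ΣA = 2.3287 in.
Transfer each piece to the horizontal axis through the centroid using Ī + A·d² with d = y − 2.3287:
  flange: d = -2.0787 in → contributes +16.498 in⁴
  web: d = 1.3713 in → contributes +30.493 in⁴
Total I = 46.991 in⁴.
Extreme fibre distance c = 4.5713 in; S = I/c = 10.28 in³.

S_x ≈ 10.3 in³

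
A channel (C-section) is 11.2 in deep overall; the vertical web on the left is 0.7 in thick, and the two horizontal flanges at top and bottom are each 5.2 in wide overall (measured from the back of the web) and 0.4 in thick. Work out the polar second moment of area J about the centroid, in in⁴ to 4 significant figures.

Break the section into simple shapes (no overlaps), measuring from the bottom-left corner of the bounding box.
Web: 0.7 × 11.2, A = 7.84 in², y = 5.6 in, Ī = 81.9541 in⁴.
Top flange (beyond web): 4.5 × 0.4, A = 1.8 in², y = 11 in, Ī = 0.024 in⁴.
Bottom flange (beyond web): 4.5 × 0.4, A = 1.8 in², y = 0.2 in, Ī = 0.024 in⁴.
By symmetry the centroid is at mid-height, ȳ = 5.6 in.
Transfer each piece to the centroidal x-axis using Ī + A·d² with d = y − 5.6:
  web: d = 0 in → contributes +81.9541 in⁴
  top flange (beyond web): d = 5.4 in → contributes +52.512 in⁴
  bottom flange (beyond web): d = -5.4 in → contributes +52.512 in⁴
Total I = 186.978 in⁴.
For the y-axis: x̄ = 1.16818 in.
Repeating about the centroidal y-axis gives I_y = 23.073 in⁴.
Polar second moment: J = I_x + I_y = 210.051 in⁴.

J ≈ 210.1 in⁴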